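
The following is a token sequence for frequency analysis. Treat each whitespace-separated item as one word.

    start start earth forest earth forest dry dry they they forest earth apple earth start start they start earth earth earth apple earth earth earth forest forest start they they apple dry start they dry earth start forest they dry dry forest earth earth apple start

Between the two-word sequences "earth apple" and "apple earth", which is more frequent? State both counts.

"earth apple": 3 occurrences
"apple earth": 2 occurrences

"earth apple" (3 vs 2)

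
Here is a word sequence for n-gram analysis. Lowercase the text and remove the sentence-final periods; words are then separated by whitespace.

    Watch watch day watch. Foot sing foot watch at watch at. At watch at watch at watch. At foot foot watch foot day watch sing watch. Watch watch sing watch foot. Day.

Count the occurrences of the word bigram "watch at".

Scanning the 31 overlapping bigram windows for "watch at":
  position 8–9: watch at
  position 10–11: watch at
  position 13–14: watch at
  position 15–16: watch at
  position 17–18: watch at

5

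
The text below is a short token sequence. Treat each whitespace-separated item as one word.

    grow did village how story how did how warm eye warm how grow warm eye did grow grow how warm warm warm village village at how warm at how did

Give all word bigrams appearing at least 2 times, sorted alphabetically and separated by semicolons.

Bigram counts meeting the condition (at least 2 times):
  at how: 2
  how did: 2
  how warm: 3
  warm eye: 2
  warm warm: 2

at how; how did; how warm; warm eye; warm warm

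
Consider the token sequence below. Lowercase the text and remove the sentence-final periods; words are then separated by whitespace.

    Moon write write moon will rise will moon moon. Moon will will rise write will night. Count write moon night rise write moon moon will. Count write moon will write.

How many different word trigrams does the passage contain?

25

30 tokens → 28 trigram windows in total.
Repeated trigrams (each contributes count−1 duplicates):
  count write moon: 2
  moon moon will: 2
  write moon will: 2
3 duplicate windows → 28 − 3 = 25 distinct.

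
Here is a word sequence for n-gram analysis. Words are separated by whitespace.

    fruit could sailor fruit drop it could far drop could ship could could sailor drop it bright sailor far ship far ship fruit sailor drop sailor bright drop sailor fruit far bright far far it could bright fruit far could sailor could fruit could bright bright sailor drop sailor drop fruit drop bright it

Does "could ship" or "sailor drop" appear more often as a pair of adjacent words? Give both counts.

"could ship": 1 occurrence
"sailor drop": 4 occurrences

"sailor drop" (4 vs 1)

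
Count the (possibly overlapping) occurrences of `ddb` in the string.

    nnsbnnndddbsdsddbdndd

2

Sliding a length-3 window over the 21 characters (19 positions):
  position 9–11: ddb
  position 15–17: ddb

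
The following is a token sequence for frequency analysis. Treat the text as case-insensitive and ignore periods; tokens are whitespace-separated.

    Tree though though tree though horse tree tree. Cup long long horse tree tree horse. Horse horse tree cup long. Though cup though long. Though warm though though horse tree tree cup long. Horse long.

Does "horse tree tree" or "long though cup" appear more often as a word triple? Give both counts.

"horse tree tree": 3 occurrences
"long though cup": 1 occurrence

"horse tree tree" (3 vs 1)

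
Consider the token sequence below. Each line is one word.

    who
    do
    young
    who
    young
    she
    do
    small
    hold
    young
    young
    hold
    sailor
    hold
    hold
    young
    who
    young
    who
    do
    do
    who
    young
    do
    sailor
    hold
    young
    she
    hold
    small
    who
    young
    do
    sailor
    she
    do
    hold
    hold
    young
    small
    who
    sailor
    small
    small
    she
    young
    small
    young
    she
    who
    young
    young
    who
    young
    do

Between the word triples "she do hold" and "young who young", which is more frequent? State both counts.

"young who young" (3 vs 1)

"she do hold": 1 occurrence
"young who young": 3 occurrences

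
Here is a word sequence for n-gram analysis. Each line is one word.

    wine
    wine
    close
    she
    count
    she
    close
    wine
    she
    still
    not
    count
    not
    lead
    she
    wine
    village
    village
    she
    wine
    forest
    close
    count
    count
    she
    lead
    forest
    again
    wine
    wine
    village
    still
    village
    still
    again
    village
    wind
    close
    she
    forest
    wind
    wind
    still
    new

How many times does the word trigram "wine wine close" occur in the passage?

1

Scanning the 42 overlapping trigram windows for "wine wine close":
  position 1–3: wine wine close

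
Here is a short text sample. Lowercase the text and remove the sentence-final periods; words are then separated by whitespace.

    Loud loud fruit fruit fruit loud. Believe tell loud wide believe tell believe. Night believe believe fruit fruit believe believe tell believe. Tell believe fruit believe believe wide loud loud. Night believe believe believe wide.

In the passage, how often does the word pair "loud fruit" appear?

1

Scanning the 34 overlapping bigram windows for "loud fruit":
  position 2–3: loud fruit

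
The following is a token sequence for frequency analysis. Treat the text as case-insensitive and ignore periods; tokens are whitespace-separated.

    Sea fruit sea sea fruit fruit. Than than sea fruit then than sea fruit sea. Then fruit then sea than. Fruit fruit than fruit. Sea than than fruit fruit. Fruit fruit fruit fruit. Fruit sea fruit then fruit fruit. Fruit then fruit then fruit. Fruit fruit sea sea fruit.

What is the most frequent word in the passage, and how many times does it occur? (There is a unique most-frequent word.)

"fruit", 25 times

Unigram frequencies (highest first):
  fruit: 25
  sea: 11
  than: 7
  then: 6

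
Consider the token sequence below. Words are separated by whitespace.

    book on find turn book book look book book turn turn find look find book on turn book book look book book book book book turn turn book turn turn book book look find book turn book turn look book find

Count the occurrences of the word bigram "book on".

2

Scanning the 40 overlapping bigram windows for "book on":
  position 1–2: book on
  position 15–16: book on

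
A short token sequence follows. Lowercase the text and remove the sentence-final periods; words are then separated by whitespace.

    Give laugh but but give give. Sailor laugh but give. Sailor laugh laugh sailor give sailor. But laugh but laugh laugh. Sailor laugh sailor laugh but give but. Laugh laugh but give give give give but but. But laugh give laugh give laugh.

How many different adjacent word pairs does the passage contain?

14

43 tokens → 42 bigram windows in total.
Repeated bigrams (each contributes count−1 duplicates):
  laugh but: 5
  but give: 4
  but laugh: 4
  give give: 4
  sailor laugh: 4
  but but: 3
  give laugh: 3
  give sailor: 3
  … (4 more repeated)
28 duplicate windows → 42 − 28 = 14 distinct.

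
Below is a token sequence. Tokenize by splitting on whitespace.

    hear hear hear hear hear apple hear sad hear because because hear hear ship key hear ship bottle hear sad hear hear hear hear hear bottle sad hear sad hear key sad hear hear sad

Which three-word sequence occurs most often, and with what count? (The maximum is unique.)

"hear hear hear", 6 times

Trigram frequencies (highest first):
  hear hear hear: 6
  hear sad hear: 3
  sad hear hear: 2
  hear hear apple: 1
  hear apple hear: 1
  apple hear sad: 1
  … (19 more, each ≤ 1)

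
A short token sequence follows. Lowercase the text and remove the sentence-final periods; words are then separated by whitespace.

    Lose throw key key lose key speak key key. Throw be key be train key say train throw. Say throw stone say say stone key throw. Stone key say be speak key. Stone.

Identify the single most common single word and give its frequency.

Unigram frequencies (highest first):
  key: 10
  throw: 5
  say: 5
  stone: 4
  be: 3
  lose: 2
  … (2 more, each ≤ 2)

"key", 10 times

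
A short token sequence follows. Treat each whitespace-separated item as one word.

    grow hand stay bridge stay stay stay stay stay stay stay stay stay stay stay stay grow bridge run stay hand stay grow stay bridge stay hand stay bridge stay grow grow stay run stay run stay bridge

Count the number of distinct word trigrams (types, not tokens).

22

38 tokens → 36 trigram windows in total.
Repeated trigrams (each contributes count−1 duplicates):
  stay stay stay: 10
  stay bridge stay: 3
  hand stay bridge: 2
  stay hand stay: 2
  stay run stay: 2
14 duplicate windows → 36 − 14 = 22 distinct.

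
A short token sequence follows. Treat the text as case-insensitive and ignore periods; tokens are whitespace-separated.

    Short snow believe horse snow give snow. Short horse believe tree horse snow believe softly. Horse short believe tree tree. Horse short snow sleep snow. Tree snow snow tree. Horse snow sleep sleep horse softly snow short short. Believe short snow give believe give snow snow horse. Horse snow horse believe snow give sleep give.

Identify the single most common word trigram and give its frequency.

"tree horse snow", 2 times

Trigram frequencies (highest first):
  tree horse snow: 2
  short snow believe: 1
  snow believe horse: 1
  believe horse snow: 1
  horse snow give: 1
  snow give snow: 1
  … (46 more, each ≤ 1)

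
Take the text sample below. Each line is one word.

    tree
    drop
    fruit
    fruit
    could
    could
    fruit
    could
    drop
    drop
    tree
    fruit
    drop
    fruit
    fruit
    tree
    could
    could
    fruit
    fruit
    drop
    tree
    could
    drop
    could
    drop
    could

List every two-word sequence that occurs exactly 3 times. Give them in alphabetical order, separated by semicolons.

Bigram counts meeting the condition (exactly 3 times):
  could drop: 3
  fruit fruit: 3

could drop; fruit fruit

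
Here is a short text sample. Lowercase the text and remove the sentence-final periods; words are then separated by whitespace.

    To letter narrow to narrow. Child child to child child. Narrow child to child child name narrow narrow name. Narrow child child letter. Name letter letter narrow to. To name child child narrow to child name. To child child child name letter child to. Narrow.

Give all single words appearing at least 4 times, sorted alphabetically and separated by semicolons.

child; letter; name; narrow; to

Unigram counts meeting the condition (at least 4 times):
  child: 16
  letter: 5
  name: 6
  narrow: 9
  to: 9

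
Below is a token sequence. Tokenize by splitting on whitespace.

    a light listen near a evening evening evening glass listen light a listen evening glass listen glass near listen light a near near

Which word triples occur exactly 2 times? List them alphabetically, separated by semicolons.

Trigram counts meeting the condition (exactly 2 times):
  evening glass listen: 2
  listen light a: 2

evening glass listen; listen light a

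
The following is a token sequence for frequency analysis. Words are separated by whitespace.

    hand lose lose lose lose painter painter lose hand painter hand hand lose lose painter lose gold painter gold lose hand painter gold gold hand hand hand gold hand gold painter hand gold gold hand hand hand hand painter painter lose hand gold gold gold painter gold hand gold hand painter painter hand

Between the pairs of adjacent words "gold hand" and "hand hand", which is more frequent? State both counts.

"hand hand" (6 vs 5)

"gold hand": 5 occurrences
"hand hand": 6 occurrences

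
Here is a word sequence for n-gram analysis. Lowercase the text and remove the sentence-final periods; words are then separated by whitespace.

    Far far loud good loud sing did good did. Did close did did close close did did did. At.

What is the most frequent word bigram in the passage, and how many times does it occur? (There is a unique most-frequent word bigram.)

Bigram frequencies (highest first):
  did did: 4
  did close: 2
  close did: 2
  far far: 1
  far loud: 1
  loud good: 1
  … (7 more, each ≤ 1)

"did did", 4 times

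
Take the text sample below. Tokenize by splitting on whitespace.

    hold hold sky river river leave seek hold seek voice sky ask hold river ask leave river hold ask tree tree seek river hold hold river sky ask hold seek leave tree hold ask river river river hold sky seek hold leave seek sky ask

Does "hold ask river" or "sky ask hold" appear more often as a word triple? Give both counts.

"sky ask hold" (2 vs 1)

"hold ask river": 1 occurrence
"sky ask hold": 2 occurrences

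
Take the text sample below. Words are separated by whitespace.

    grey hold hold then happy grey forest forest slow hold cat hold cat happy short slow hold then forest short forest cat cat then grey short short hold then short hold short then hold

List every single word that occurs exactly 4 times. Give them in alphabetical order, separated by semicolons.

Unigram counts meeting the condition (exactly 4 times):
  cat: 4
  forest: 4

cat; forest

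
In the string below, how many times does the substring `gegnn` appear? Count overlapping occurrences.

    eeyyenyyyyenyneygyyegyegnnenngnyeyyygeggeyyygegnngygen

Sliding a length-5 window over the 54 characters (50 positions):
  position 45–49: gegnn

1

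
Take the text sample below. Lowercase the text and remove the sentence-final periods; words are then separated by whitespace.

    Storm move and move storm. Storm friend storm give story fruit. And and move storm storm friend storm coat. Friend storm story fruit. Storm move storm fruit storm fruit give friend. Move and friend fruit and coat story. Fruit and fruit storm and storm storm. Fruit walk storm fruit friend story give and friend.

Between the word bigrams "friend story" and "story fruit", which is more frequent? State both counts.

"story fruit" (3 vs 1)

"friend story": 1 occurrence
"story fruit": 3 occurrences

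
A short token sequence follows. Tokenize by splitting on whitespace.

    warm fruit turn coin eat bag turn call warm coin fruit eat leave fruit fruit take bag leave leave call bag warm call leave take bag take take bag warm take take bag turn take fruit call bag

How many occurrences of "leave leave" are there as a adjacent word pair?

Scanning the 37 overlapping bigram windows for "leave leave":
  position 18–19: leave leave

1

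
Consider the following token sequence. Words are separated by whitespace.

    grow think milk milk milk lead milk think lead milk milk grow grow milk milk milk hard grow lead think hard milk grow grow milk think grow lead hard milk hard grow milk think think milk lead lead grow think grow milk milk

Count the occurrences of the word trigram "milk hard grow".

Scanning the 41 overlapping trigram windows for "milk hard grow":
  position 16–18: milk hard grow
  position 30–32: milk hard grow

2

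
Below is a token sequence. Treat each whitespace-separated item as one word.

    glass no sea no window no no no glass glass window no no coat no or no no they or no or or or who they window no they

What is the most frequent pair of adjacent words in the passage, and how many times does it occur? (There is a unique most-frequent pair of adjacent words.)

Bigram frequencies (highest first):
  no no: 4
  window no: 3
  no or: 2
  or no: 2
  no they: 2
  or or: 2
  … (13 more, each ≤ 1)

"no no", 4 times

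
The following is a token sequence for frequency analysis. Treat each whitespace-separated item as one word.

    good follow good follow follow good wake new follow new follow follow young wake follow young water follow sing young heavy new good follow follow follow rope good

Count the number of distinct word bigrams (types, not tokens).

19

28 tokens → 27 bigram windows in total.
Repeated bigrams (each contributes count−1 duplicates):
  follow follow: 4
  good follow: 3
  follow good: 2
  follow young: 2
  new follow: 2
8 duplicate windows → 27 − 8 = 19 distinct.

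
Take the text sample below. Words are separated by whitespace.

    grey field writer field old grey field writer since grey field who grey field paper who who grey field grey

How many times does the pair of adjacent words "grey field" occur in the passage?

Scanning the 19 overlapping bigram windows for "grey field":
  position 1–2: grey field
  position 6–7: grey field
  position 10–11: grey field
  position 13–14: grey field
  position 18–19: grey field

5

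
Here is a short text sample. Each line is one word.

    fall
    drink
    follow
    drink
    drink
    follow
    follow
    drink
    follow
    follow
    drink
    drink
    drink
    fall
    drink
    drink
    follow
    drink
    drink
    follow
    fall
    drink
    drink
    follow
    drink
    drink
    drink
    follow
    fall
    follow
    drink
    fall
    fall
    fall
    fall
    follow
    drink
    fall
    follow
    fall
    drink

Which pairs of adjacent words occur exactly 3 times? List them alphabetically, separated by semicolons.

drink fall; fall fall; fall follow; follow fall

Bigram counts meeting the condition (exactly 3 times):
  drink fall: 3
  fall fall: 3
  fall follow: 3
  follow fall: 3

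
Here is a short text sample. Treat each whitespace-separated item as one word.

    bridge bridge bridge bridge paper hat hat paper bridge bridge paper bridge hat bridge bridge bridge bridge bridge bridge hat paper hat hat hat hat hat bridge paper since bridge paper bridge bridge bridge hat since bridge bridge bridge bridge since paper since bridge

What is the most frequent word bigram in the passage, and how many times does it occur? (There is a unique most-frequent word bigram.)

"bridge bridge", 14 times

Bigram frequencies (highest first):
  bridge bridge: 14
  hat hat: 5
  bridge paper: 4
  paper bridge: 3
  bridge hat: 3
  since bridge: 3
  … (7 more, each ≤ 2)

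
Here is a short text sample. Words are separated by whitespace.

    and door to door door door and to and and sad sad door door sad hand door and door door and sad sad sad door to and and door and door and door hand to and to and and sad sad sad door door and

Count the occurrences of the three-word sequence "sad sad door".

3

Scanning the 43 overlapping trigram windows for "sad sad door":
  position 11–13: sad sad door
  position 23–25: sad sad door
  position 41–43: sad sad door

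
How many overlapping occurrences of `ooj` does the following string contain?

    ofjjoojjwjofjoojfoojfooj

Sliding a length-3 window over the 24 characters (22 positions):
  position 5–7: ooj
  position 14–16: ooj
  position 18–20: ooj
  position 22–24: ooj

4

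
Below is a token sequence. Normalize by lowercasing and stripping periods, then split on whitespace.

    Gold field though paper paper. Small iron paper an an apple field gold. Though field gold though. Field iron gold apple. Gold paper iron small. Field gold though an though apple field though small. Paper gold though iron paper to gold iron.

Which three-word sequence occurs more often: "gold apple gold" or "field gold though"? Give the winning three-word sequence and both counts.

"gold apple gold": 1 occurrence
"field gold though": 3 occurrences

"field gold though" (3 vs 1)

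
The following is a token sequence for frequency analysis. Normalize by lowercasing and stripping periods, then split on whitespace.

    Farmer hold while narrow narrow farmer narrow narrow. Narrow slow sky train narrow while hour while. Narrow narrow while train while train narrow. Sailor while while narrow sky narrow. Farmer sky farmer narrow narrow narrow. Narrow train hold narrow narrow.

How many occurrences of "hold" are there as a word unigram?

Scanning the 40 tokens for "hold":
  position 2: hold
  position 38: hold

2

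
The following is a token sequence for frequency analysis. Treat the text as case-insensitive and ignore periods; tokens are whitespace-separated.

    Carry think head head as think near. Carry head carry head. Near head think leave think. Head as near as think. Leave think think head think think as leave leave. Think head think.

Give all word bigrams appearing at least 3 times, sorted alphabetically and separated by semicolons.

head think; leave think; think head

Bigram counts meeting the condition (at least 3 times):
  head think: 3
  leave think: 3
  think head: 4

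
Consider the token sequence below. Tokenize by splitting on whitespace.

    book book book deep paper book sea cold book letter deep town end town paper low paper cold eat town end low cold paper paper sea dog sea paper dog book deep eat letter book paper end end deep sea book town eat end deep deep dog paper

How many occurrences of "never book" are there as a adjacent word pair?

0

Scanning the 47 overlapping bigram windows for "never book":
  (none found)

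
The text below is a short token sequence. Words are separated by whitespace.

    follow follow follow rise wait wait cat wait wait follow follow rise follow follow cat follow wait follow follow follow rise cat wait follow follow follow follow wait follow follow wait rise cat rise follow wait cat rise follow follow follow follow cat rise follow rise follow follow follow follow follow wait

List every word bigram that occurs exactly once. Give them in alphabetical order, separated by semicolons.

cat follow; rise wait; wait rise

Bigram counts meeting the condition (exactly once):
  cat follow: 1
  rise wait: 1
  wait rise: 1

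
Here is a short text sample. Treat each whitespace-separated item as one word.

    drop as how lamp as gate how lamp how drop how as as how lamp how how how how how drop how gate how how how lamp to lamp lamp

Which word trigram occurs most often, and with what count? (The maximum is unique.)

Trigram frequencies (highest first):
  how how how: 4
  as how lamp: 2
  how lamp how: 2
  how drop how: 2
  drop as how: 1
  how lamp as: 1
  … (16 more, each ≤ 1)

"how how how", 4 times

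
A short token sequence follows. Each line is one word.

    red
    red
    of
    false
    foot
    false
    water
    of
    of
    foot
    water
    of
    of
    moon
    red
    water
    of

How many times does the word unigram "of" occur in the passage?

6

Scanning the 17 tokens for "of":
  position 3: of
  position 8: of
  position 9: of
  position 12: of
  position 13: of
  position 17: of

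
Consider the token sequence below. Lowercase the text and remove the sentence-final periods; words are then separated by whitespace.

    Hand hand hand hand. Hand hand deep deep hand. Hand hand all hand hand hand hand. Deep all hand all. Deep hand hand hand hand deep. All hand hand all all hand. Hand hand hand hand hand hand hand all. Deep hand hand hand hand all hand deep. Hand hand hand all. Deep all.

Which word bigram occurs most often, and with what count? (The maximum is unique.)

Bigram frequencies (highest first):
  hand hand: 26
  hand all: 6
  all hand: 5
  hand deep: 4
  deep hand: 4
  deep all: 3
  … (3 more, each ≤ 3)

"hand hand", 26 times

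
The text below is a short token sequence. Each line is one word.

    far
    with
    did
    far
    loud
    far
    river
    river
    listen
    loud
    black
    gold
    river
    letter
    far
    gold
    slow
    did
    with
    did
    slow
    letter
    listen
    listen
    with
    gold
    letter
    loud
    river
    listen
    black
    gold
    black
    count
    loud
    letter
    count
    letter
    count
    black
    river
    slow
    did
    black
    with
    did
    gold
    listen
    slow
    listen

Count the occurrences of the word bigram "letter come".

Scanning the 49 overlapping bigram windows for "letter come":
  (none found)

0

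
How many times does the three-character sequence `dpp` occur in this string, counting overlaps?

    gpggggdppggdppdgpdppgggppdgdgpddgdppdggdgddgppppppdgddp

4

Sliding a length-3 window over the 55 characters (53 positions):
  position 7–9: dpp
  position 12–14: dpp
  position 18–20: dpp
  position 34–36: dpp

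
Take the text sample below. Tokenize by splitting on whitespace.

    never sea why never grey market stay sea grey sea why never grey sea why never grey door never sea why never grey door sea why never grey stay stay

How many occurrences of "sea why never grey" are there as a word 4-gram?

Scanning the 27 overlapping 4-gram windows for "sea why never grey":
  position 2–5: sea why never grey
  position 10–13: sea why never grey
  position 14–17: sea why never grey
  position 20–23: sea why never grey
  position 25–28: sea why never grey

5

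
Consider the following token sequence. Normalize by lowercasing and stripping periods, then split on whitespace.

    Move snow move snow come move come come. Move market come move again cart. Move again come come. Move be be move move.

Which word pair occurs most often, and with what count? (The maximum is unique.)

"come move", 4 times

Bigram frequencies (highest first):
  come move: 4
  move snow: 2
  come come: 2
  move again: 2
  snow move: 1
  snow come: 1
  … (10 more, each ≤ 1)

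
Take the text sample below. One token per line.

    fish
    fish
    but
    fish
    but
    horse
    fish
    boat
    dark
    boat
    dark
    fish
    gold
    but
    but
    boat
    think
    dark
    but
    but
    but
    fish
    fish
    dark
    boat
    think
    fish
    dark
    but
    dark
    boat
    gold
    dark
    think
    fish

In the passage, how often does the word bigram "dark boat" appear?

3

Scanning the 34 overlapping bigram windows for "dark boat":
  position 9–10: dark boat
  position 24–25: dark boat
  position 30–31: dark boat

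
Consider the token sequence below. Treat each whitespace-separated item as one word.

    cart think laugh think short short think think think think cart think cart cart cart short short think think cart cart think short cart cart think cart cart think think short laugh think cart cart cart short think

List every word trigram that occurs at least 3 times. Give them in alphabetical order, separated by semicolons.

cart cart think; think cart cart

Trigram counts meeting the condition (at least 3 times):
  cart cart think: 3
  think cart cart: 4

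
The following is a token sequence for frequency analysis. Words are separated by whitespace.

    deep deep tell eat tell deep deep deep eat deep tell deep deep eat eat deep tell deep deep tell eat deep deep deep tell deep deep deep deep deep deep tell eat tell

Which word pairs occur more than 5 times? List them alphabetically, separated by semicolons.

Bigram counts meeting the condition (more than 5 times):
  deep deep: 12
  deep tell: 6

deep deep; deep tell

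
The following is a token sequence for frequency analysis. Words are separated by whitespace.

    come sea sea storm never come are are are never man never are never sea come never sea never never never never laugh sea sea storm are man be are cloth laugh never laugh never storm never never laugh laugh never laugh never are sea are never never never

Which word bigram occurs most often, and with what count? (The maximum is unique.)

"never never", 6 times

Bigram frequencies (highest first):
  never never: 6
  never laugh: 4
  laugh never: 4
  are never: 3
  sea sea: 2
  sea storm: 2
  … (23 more, each ≤ 2)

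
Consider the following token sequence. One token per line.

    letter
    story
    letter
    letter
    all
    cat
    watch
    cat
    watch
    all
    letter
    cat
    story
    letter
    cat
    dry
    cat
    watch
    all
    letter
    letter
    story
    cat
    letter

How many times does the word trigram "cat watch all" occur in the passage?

Scanning the 22 overlapping trigram windows for "cat watch all":
  position 8–10: cat watch all
  position 17–19: cat watch all

2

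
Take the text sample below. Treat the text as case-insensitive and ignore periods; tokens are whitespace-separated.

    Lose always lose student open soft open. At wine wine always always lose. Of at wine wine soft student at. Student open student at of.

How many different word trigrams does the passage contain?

25 tokens → 23 trigram windows in total.
Repeated trigrams (each contributes count−1 duplicates):
  at wine wine: 2
1 duplicate windows → 23 − 1 = 22 distinct.

22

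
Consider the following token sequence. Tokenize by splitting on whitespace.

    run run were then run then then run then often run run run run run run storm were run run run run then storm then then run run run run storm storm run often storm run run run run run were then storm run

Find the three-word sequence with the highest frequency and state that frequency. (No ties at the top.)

Trigram frequencies (highest first):
  run run run: 11
  run run were: 2
  run were then: 2
  then run then: 2
  then then run: 2
  run run storm: 2
  … (21 more, each ≤ 1)

"run run run", 11 times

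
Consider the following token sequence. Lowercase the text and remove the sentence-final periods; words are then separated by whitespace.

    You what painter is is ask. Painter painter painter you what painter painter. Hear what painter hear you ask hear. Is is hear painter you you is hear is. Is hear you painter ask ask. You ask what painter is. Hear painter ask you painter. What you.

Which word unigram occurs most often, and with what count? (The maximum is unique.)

"painter", 12 times

Unigram frequencies (highest first):
  painter: 12
  you: 9
  is: 8
  hear: 7
  ask: 6
  what: 5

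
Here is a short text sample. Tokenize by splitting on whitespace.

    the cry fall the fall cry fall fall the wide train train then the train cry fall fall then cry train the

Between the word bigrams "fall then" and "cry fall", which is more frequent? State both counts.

"fall then": 1 occurrence
"cry fall": 3 occurrences

"cry fall" (3 vs 1)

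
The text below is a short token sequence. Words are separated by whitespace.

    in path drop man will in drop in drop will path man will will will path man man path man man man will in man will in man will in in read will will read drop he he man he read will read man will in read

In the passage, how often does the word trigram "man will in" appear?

Scanning the 45 overlapping trigram windows for "man will in":
  position 4–6: man will in
  position 22–24: man will in
  position 25–27: man will in
  position 28–30: man will in
  position 44–46: man will in

5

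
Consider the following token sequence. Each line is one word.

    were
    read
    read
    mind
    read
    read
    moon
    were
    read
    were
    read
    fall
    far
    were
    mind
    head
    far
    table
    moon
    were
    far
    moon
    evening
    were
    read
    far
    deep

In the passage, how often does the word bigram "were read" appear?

Scanning the 26 overlapping bigram windows for "were read":
  position 1–2: were read
  position 8–9: were read
  position 10–11: were read
  position 24–25: were read

4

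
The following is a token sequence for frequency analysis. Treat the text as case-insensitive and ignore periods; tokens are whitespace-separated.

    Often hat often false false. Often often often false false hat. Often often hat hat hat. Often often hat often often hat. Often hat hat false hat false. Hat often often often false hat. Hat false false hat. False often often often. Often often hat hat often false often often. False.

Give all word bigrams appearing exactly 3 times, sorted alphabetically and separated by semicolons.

Bigram counts meeting the condition (exactly 3 times):
  false false: 3
  false often: 3

false false; false often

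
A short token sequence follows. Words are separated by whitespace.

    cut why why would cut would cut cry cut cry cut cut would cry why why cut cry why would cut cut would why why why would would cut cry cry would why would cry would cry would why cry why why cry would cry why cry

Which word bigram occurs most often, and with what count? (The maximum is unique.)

Bigram frequencies (highest first):
  why why: 5
  why would: 4
  would cut: 4
  cut cry: 4
  would cry: 4
  cry why: 4
  … (10 more, each ≤ 4)

"why why", 5 times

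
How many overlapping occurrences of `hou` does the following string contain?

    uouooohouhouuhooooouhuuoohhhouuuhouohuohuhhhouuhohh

Sliding a length-3 window over the 51 characters (49 positions):
  position 7–9: hou
  position 10–12: hou
  position 28–30: hou
  position 33–35: hou
  position 44–46: hou

5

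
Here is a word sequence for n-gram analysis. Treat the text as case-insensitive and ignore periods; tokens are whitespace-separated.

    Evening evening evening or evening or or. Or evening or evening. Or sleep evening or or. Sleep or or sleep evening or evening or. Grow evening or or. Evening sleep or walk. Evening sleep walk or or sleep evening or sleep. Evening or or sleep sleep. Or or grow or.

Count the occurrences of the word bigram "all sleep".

Scanning the 49 overlapping bigram windows for "all sleep":
  (none found)

0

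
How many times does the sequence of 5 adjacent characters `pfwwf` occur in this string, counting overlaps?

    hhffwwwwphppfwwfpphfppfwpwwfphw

Sliding a length-5 window over the 31 characters (27 positions):
  position 12–16: pfwwf

1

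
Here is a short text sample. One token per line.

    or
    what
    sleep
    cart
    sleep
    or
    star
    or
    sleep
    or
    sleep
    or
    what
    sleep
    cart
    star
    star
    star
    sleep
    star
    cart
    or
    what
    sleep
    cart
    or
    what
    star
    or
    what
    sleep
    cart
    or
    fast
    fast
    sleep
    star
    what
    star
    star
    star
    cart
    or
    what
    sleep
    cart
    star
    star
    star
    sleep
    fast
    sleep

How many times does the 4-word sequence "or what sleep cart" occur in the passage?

5

Scanning the 49 overlapping 4-gram windows for "or what sleep cart":
  position 1–4: or what sleep cart
  position 12–15: or what sleep cart
  position 22–25: or what sleep cart
  position 29–32: or what sleep cart
  position 43–46: or what sleep cart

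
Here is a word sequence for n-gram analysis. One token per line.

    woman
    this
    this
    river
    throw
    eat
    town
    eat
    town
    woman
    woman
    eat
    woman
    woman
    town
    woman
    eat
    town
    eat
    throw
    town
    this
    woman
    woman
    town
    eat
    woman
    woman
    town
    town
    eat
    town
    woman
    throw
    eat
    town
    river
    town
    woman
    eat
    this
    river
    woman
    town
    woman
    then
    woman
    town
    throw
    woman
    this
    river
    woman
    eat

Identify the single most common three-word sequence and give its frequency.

"woman woman town", 3 times

Trigram frequencies (highest first):
  woman woman town: 3
  throw eat town: 2
  eat town eat: 2
  town eat town: 2
  eat town woman: 2
  eat woman woman: 2
  … (36 more, each ≤ 2)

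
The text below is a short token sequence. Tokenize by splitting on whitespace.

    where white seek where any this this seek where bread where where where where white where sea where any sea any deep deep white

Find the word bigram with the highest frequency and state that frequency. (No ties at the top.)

Bigram frequencies (highest first):
  where where: 3
  where white: 2
  seek where: 2
  where any: 2
  white seek: 1
  any this: 1
  … (12 more, each ≤ 1)

"where where", 3 times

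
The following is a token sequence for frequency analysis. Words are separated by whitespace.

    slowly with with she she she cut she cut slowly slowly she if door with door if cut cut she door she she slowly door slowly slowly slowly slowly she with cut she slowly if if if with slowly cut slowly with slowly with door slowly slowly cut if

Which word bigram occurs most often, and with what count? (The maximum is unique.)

"slowly slowly", 5 times

Bigram frequencies (highest first):
  slowly slowly: 5
  slowly with: 3
  she she: 3
  cut she: 3
  she cut: 2
  cut slowly: 2
  … (23 more, each ≤ 2)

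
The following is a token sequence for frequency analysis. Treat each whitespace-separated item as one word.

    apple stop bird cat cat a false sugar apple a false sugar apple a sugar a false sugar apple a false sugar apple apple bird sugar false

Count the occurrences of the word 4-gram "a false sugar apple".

Scanning the 24 overlapping 4-gram windows for "a false sugar apple":
  position 6–9: a false sugar apple
  position 10–13: a false sugar apple
  position 16–19: a false sugar apple
  position 20–23: a false sugar apple

4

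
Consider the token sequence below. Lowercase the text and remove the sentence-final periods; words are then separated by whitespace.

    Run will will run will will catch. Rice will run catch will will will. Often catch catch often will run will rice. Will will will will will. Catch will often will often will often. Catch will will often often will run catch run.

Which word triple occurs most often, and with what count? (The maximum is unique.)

Trigram frequencies (highest first):
  will will will: 4
  run will will: 2
  will run will: 2
  will will catch: 2
  will run catch: 2
  catch will will: 2
  … (22 more, each ≤ 2)

"will will will", 4 times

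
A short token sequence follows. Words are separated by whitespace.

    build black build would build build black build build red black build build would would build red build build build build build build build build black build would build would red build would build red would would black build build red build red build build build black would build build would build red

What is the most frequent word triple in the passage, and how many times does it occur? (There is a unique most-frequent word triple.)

Trigram frequencies (highest first):
  build build build: 7
  build would build: 4
  build black build: 3
  build build black: 3
  black build build: 3
  would build red: 3
  … (21 more, each ≤ 3)

"build build build", 7 times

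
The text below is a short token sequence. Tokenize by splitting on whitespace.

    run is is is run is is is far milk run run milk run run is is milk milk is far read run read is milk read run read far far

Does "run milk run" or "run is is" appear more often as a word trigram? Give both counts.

"run milk run": 1 occurrence
"run is is": 3 occurrences

"run is is" (3 vs 1)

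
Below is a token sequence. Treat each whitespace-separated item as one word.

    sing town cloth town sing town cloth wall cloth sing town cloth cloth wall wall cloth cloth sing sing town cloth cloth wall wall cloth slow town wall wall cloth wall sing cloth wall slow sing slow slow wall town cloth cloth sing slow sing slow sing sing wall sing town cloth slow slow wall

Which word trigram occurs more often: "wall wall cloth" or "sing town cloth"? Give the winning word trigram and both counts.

"wall wall cloth": 3 occurrences
"sing town cloth": 5 occurrences

"sing town cloth" (5 vs 3)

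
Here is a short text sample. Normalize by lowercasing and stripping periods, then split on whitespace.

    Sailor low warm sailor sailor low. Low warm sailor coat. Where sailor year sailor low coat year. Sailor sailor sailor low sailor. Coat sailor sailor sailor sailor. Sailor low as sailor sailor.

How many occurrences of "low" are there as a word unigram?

6

Scanning the 32 tokens for "low":
  position 2: low
  position 6: low
  position 7: low
  position 15: low
  position 21: low
  position 29: low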